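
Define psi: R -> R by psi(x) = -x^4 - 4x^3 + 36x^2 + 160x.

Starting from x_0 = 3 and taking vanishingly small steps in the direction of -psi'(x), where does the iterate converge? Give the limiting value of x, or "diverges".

-2

psi'(x) = -4(x - 4)(x + 2)(x + 5), so psi'(3) = 160.
Gradient descent moves in the -psi' direction, i.e. x is decreasing.
The nearest critical point in that direction is x = -2, where psi'' = 72 > 0 (a local minimum). The iterate converges there.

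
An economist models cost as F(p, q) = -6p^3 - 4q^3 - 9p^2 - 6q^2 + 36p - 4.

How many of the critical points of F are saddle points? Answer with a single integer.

2

F separates as a function of p plus a function of q, so ∇F=0 decouples.
∂F/∂p = -18(p - 1)(p + 2) = 0 at p ∈ {-2, 1}; ∂F/∂q = -12q(q + 1) = 0 at q ∈ {-1, 0}.
The Hessian is diagonal: diag(F_pp, F_qq). Second derivatives: F_pp(-2)=54, F_pp(1)=-54; F_qq(-1)=12, F_qq(0)=-12.
Saddle points occur where the two diagonal entries have opposite signs: (-2, 0), (1, -1). Count: 2.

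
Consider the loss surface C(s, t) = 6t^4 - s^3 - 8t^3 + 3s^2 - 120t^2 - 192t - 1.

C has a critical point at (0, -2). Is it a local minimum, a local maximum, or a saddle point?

The mixed partial ∂²C/∂s∂t is 0, so the Hessian at any point is diag(C_ss, C_tt) = diag(6(-s + 1), 24(3t^2 - 2t - 10)).
At (0, -2): H = diag(6, 144).
Both eigenvalues are positive, so H is positive definite: a local minimum.

local minimum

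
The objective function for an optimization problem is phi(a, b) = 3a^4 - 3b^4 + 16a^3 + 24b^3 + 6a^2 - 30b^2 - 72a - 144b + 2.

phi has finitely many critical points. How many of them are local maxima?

phi separates as a function of a plus a function of b, so ∇phi=0 decouples.
∂phi/∂a = 12(a - 1)(a + 2)(a + 3) = 0 at a ∈ {-3, -2, 1}; ∂phi/∂b = -12(b - 4)(b - 3)(b + 1) = 0 at b ∈ {-1, 3, 4}.
The Hessian is diagonal: diag(phi_aa, phi_bb). Second derivatives: phi_aa(-3)=48, phi_aa(-2)=-36, phi_aa(1)=144; phi_bb(-1)=-240, phi_bb(3)=48, phi_bb(4)=-60.
Local maxima occur where both diagonal entries negative: (-2, -1), (-2, 4). Count: 2.

2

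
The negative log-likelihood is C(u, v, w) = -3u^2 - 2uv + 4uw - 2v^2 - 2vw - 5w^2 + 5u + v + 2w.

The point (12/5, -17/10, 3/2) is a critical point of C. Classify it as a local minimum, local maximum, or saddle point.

The Hessian is constant: H = [[-6, -2, 4], [-2, -4, -2], [4, -2, -10]].
Leading principal minors: Δ₁ = -6, Δ₂ = 20, Δ₃ = -80.
The minors alternate sign starting negative (−, +, −), so H is negative definite: a local maximum.

local maximum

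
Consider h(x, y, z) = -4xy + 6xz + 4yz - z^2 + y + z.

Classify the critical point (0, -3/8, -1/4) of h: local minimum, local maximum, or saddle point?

saddle point

The Hessian is constant: H = [[0, -4, 6], [-4, 0, 4], [6, 4, -2]].
Leading principal minors: Δ₁ = 0, Δ₂ = -16, Δ₃ = -160.
The minors fit neither the all-positive nor the alternating-sign pattern, so H is indefinite: a saddle point.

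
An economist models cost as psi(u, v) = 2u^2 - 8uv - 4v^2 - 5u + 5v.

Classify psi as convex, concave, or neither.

neither

psi is quadratic, so its Hessian is the constant matrix H = [[4, -8], [-8, -8]].
det(H) = -96, tr(H) = -4.
det(H) < 0, so H is indefinite: neither convex nor concave.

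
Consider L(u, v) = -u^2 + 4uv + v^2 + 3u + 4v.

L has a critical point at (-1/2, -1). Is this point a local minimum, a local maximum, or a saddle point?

The Hessian of L is constant: H = [[-2, 4], [4, 2]].
det(H) = (-2)·2 − 4² = -20.
Since det(H) < 0, H is indefinite and the critical point is a saddle point.

saddle point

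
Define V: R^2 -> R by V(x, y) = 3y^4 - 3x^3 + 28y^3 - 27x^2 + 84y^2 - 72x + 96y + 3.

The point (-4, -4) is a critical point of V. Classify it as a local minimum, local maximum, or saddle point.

local minimum

The mixed partial ∂²V/∂x∂y is 0, so the Hessian at any point is diag(V_xx, V_yy) = diag(-18(x + 3), 12(3y^2 + 14y + 14)).
At (-4, -4): H = diag(18, 72).
Both eigenvalues are positive, so H is positive definite: a local minimum.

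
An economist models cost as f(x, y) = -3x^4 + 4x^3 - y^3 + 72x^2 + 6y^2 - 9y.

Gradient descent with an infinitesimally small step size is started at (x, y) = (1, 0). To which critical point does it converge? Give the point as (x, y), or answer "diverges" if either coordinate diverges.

(0, 1)

f is separable, so gradient descent decouples: x follows -∂f/∂x, y follows -∂f/∂y.
∂f/∂x = -12x(x - 4)(x + 3); at x=1 this is 144, so x decreases.
∂f/∂y = -3(y - 3)(y - 1); at y=0 this is -9, so y increases.
x converges to its nearest critical value 0 (a local min of the x-part); y converges to 1. The iterate converges to (0, 1).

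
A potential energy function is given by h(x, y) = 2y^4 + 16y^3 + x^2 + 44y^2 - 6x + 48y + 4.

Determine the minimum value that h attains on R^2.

-23

h(x,y) separates as P(x) + Q(y) + 4, so its minimum is min P + min Q + 4.
P'(x) = 2x - 6 vanishes at x ∈ {3}; Q'(y) = 8(y + 1)(y + 2)(y + 3) vanishes at y ∈ {-3, -2, -1}.
Local minima of P (where P''>0): P(3)=-9. Local minima of Q: Q(-3)=-18, Q(-1)=-18.
So the global minimum of h is P(3) + Q(-3) + 4 = -9 − 18 + 4 = -23, attained at (3, -3).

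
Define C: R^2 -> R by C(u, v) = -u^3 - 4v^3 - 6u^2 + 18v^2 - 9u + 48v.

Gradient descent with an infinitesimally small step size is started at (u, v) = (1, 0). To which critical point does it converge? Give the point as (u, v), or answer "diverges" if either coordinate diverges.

diverges

C is separable, so gradient descent decouples: u follows -∂C/∂u, v follows -∂C/∂v.
∂C/∂u = -3(u + 1)(u + 3); at u=1 this is -24, so u increases.
∂C/∂v = -12(v - 4)(v + 1); at v=0 this is 48, so v decreases.
The u-coordinate has no critical point in that direction and runs off to infinity.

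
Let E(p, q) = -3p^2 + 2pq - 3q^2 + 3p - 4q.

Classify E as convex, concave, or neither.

E is quadratic, so its Hessian is the constant matrix H = [[-6, 2], [2, -6]].
det(H) = 32, tr(H) = -12.
det(H) > 0 and tr(H) < 0, so H is negative definite everywhere: concave.

concave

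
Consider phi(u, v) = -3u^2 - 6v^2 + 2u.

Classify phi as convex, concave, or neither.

phi is quadratic, so its Hessian is the constant matrix H = [[-6, 0], [0, -12]].
det(H) = 72, tr(H) = -18.
det(H) > 0 and tr(H) < 0, so H is negative definite everywhere: concave.

concave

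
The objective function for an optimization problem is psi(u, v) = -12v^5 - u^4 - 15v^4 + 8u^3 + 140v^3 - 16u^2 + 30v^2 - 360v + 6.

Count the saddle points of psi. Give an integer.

psi separates as a function of u plus a function of v, so ∇psi=0 decouples.
∂psi/∂u = -4u(u - 4)(u - 2) = 0 at u ∈ {0, 2, 4}; ∂psi/∂v = -60(v - 2)(v - 1)(v + 1)(v + 3) = 0 at v ∈ {-3, -1, 1, 2}.
The Hessian is diagonal: diag(psi_uu, psi_vv). Second derivatives: psi_uu(0)=-32, psi_uu(2)=16, psi_uu(4)=-32; psi_vv(-3)=2400, psi_vv(-1)=-720, psi_vv(1)=480, psi_vv(2)=-900.
Saddle points occur where the two diagonal entries have opposite signs: (0, -3), (0, 1), (2, -1), (2, 2), (4, -3), (4, 1). Count: 6.

6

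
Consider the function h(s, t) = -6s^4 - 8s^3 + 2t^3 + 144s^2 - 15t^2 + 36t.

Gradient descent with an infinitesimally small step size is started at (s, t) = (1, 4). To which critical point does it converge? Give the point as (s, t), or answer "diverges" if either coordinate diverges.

(0, 3)

h is separable, so gradient descent decouples: s follows -∂h/∂s, t follows -∂h/∂t.
∂h/∂s = -24s(s - 3)(s + 4); at s=1 this is 240, so s decreases.
∂h/∂t = 6(t - 3)(t - 2); at t=4 this is 12, so t decreases.
s converges to its nearest critical value 0 (a local min of the s-part); t converges to 3. The iterate converges to (0, 3).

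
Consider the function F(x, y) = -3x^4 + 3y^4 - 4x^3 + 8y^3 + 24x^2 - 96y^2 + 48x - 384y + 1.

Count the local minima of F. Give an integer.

2

F separates as a function of x plus a function of y, so ∇F=0 decouples.
∂F/∂x = -12(x - 2)(x + 1)(x + 2) = 0 at x ∈ {-2, -1, 2}; ∂F/∂y = 12(y - 4)(y + 2)(y + 4) = 0 at y ∈ {-4, -2, 4}.
The Hessian is diagonal: diag(F_xx, F_yy). Second derivatives: F_xx(-2)=-48, F_xx(-1)=36, F_xx(2)=-144; F_yy(-4)=192, F_yy(-2)=-144, F_yy(4)=576.
Local minima occur where both diagonal entries positive: (-1, -4), (-1, 4). Count: 2.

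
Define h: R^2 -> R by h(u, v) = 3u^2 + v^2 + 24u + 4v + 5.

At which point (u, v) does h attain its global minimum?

h(u,v) separates as P(u) + Q(v) + 5, so its minimum is min P + min Q + 5.
P'(u) = 6u + 24 vanishes at u ∈ {-4}; Q'(v) = 2v + 4 vanishes at v ∈ {-2}.
Local minima of P (where P''>0): P(-4)=-48. Local minima of Q: Q(-2)=-4.
So the global minimum of h is P(-4) + Q(-2) + 5 = -48 − 4 + 5 = -47, attained at (-4, -2).

(-4, -2)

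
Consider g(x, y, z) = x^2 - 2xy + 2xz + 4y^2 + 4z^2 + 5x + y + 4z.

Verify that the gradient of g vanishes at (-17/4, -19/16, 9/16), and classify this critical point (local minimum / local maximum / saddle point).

∇g = (2x - 2y + 2z + 5, -2x + 8y + 1, 2x + 8z + 4); substituting (-17/4, -19/16, 9/16) gives ∇g = (0, 0, 0), so (-17/4, -19/16, 9/16) is indeed a critical point.
The Hessian is constant: H = [[2, -2, 2], [-2, 8, 0], [2, 0, 8]].
Leading principal minors: Δ₁ = 2, Δ₂ = 12, Δ₃ = 64.
All leading minors are positive, so H is positive definite: a local minimum.

local minimum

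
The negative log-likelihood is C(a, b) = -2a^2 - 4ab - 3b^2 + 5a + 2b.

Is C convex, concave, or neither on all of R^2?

C is quadratic, so its Hessian is the constant matrix H = [[-4, -4], [-4, -6]].
det(H) = 8, tr(H) = -10.
det(H) > 0 and tr(H) < 0, so H is negative definite everywhere: concave.

concave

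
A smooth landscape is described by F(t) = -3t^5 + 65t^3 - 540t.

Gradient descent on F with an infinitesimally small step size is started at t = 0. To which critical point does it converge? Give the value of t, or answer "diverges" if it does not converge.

2

F'(t) = -15(t - 3)(t - 2)(t + 2)(t + 3), so F'(0) = -540.
Gradient descent moves in the -F' direction, i.e. t is increasing.
The nearest critical point in that direction is t = 2, where F'' = 300 > 0 (a local minimum). The iterate converges there.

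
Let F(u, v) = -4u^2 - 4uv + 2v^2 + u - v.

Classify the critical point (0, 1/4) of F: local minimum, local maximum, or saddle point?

The Hessian of F is constant: H = [[-8, -4], [-4, 4]].
det(H) = (-8)·4 − (-4)² = -48.
Since det(H) < 0, H is indefinite and the critical point is a saddle point.

saddle point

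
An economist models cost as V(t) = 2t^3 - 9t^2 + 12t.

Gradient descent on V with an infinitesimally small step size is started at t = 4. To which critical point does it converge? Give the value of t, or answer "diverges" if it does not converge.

V'(t) = 6(t - 2)(t - 1), so V'(4) = 36.
Gradient descent moves in the -V' direction, i.e. t is decreasing.
The nearest critical point in that direction is t = 2, where V'' = 6 > 0 (a local minimum). The iterate converges there.

2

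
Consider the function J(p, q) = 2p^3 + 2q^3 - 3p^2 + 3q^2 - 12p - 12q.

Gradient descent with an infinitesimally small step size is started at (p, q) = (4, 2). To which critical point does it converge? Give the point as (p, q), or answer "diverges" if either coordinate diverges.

(2, 1)

J is separable, so gradient descent decouples: p follows -∂J/∂p, q follows -∂J/∂q.
∂J/∂p = 6(p - 2)(p + 1); at p=4 this is 60, so p decreases.
∂J/∂q = 6(q - 1)(q + 2); at q=2 this is 24, so q decreases.
p converges to its nearest critical value 2 (a local min of the p-part); q converges to 1. The iterate converges to (2, 1).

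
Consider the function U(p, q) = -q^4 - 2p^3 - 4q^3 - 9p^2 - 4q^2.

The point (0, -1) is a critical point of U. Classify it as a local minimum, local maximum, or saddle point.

The mixed partial ∂²U/∂p∂q is 0, so the Hessian at any point is diag(U_pp, U_qq) = diag(-6(2p + 3), -4(3q^2 + 6q + 2)).
At (0, -1): H = diag(-18, 4).
The eigenvalues have opposite signs, so H is indefinite: a saddle point.

saddle point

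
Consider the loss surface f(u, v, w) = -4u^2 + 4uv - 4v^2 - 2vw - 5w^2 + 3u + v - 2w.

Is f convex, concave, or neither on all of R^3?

concave

f is quadratic, so its Hessian is the constant matrix H = [[-8, 4, 0], [4, -8, -2], [0, -2, -10]].
Leading principal minors: -8, 48, -448.
Signs alternate −, +, − ⇒ H ≺ 0 ⇒ concave.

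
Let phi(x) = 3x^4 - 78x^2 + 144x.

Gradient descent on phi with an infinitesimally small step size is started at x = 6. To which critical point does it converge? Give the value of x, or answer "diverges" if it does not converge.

3

phi'(x) = 12(x - 3)(x - 1)(x + 4), so phi'(6) = 1800.
Gradient descent moves in the -phi' direction, i.e. x is decreasing.
The nearest critical point in that direction is x = 3, where phi'' = 168 > 0 (a local minimum). The iterate converges there.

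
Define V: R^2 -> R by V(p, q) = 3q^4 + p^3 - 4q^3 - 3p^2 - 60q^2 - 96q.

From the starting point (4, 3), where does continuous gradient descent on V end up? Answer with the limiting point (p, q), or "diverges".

V is separable, so gradient descent decouples: p follows -∂V/∂p, q follows -∂V/∂q.
∂V/∂p = 3p(p - 2); at p=4 this is 24, so p decreases.
∂V/∂q = 12(q - 4)(q + 1)(q + 2); at q=3 this is -240, so q increases.
p converges to its nearest critical value 2 (a local min of the p-part); q converges to 4. The iterate converges to (2, 4).

(2, 4)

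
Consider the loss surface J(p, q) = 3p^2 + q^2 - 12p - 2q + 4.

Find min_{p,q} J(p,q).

J(p,q) separates as A(p) + B(q) + 4, so its minimum is min A + min B + 4.
A'(p) = 6p - 12 vanishes at p ∈ {2}; B'(q) = 2q - 2 vanishes at q ∈ {1}.
Local minima of A (where A''>0): A(2)=-12. Local minima of B: B(1)=-1.
So the global minimum of J is A(2) + B(1) + 4 = -12 − 1 + 4 = -9, attained at (2, 1).

-9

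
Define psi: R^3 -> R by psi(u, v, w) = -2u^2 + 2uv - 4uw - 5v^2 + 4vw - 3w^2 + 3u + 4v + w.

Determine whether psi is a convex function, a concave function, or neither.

psi is quadratic, so its Hessian is the constant matrix H = [[-4, 2, -4], [2, -10, 4], [-4, 4, -6]].
Leading principal minors: -4, 36, -56.
Signs alternate −, +, − ⇒ H ≺ 0 ⇒ concave.

concave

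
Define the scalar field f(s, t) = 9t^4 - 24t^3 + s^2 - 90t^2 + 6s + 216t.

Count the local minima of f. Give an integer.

f separates as a function of s plus a function of t, so ∇f=0 decouples.
∂f/∂s = 2(s + 3) = 0 at s ∈ {-3}; ∂f/∂t = 36(t - 3)(t - 1)(t + 2) = 0 at t ∈ {-2, 1, 3}.
The Hessian is diagonal: diag(f_ss, f_tt). Second derivatives: f_ss(-3)=2; f_tt(-2)=540, f_tt(1)=-216, f_tt(3)=360.
Local minima occur where both diagonal entries positive: (-3, -2), (-3, 3). Count: 2.

2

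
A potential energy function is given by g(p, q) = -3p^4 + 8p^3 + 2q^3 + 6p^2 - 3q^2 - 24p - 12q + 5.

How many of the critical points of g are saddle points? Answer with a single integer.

g separates as a function of p plus a function of q, so ∇g=0 decouples.
∂g/∂p = -12(p - 2)(p - 1)(p + 1) = 0 at p ∈ {-1, 1, 2}; ∂g/∂q = 6(q - 2)(q + 1) = 0 at q ∈ {-1, 2}.
The Hessian is diagonal: diag(g_pp, g_qq). Second derivatives: g_pp(-1)=-72, g_pp(1)=24, g_pp(2)=-36; g_qq(-1)=-18, g_qq(2)=18.
Saddle points occur where the two diagonal entries have opposite signs: (-1, 2), (1, -1), (2, 2). Count: 3.

3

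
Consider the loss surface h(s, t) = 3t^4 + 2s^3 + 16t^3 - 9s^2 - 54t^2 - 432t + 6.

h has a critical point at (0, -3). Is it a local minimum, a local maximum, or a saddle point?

The mixed partial ∂²h/∂s∂t is 0, so the Hessian at any point is diag(h_ss, h_tt) = diag(6(2s - 3), 12(3t^2 + 8t - 9)).
At (0, -3): H = diag(-18, -72).
Both eigenvalues are negative, so H is negative definite: a local maximum.

local maximum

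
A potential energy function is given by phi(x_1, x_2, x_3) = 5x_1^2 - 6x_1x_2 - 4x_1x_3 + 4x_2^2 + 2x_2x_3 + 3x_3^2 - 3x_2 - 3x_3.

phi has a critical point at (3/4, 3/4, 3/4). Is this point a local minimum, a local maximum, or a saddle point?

The Hessian is constant: H = [[10, -6, -4], [-6, 8, 2], [-4, 2, 6]].
Leading principal minors: Δ₁ = 10, Δ₂ = 44, Δ₃ = 192.
All leading minors are positive, so H is positive definite: a local minimum.

local minimum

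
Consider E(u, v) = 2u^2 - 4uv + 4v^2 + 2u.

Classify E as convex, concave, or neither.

E is quadratic, so its Hessian is the constant matrix H = [[4, -4], [-4, 8]].
det(H) = 16, tr(H) = 12.
det(H) > 0 and tr(H) > 0, so H is positive definite everywhere: convex.

convex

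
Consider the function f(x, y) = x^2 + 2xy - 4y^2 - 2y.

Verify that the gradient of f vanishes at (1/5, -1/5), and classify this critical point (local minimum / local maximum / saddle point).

saddle point

∇f = (2x + 2y, 2x - 8y - 2); substituting (1/5, -1/5) gives ∇f = (0, 0), so (1/5, -1/5) is indeed a critical point.
The Hessian of f is constant: H = [[2, 2], [2, -8]].
det(H) = 2·(-8) − 2² = -20.
Since det(H) < 0, H is indefinite and the critical point is a saddle point.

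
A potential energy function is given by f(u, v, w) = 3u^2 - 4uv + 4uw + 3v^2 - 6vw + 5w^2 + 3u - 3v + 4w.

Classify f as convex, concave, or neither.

f is quadratic, so its Hessian is the constant matrix H = [[6, -4, 4], [-4, 6, -6], [4, -6, 10]].
Leading principal minors: 6, 20, 80.
All positive ⇒ H ≻ 0 ⇒ convex.

convex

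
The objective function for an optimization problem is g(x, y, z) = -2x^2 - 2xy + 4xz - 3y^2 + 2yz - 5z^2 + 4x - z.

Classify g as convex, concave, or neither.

g is quadratic, so its Hessian is the constant matrix H = [[-4, -2, 4], [-2, -6, 2], [4, 2, -10]].
Leading principal minors: -4, 20, -120.
Signs alternate −, +, − ⇒ H ≺ 0 ⇒ concave.

concave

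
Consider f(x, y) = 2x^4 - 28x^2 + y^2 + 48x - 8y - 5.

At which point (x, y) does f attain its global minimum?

f(x,y) separates as P(x) + Q(y) − 5, so its minimum is min P + min Q − 5.
P'(x) = 8(x - 2)(x - 1)(x + 3) vanishes at x ∈ {-3, 1, 2}; Q'(y) = 2y - 8 vanishes at y ∈ {4}.
Local minima of P (where P''>0): P(-3)=-234, P(2)=16. Local minima of Q: Q(4)=-16.
So the global minimum of f is P(-3) + Q(4) − 5 = -234 − 16 − 5 = -255, attained at (-3, 4).

(-3, 4)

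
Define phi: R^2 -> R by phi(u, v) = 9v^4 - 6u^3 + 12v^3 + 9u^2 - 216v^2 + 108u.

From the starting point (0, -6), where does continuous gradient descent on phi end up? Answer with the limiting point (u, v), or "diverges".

(-2, -4)

phi is separable, so gradient descent decouples: u follows -∂phi/∂u, v follows -∂phi/∂v.
∂phi/∂u = -18(u - 3)(u + 2); at u=0 this is 108, so u decreases.
∂phi/∂v = 36v(v - 3)(v + 4); at v=-6 this is -3888, so v increases.
u converges to its nearest critical value -2 (a local min of the u-part); v converges to -4. The iterate converges to (-2, -4).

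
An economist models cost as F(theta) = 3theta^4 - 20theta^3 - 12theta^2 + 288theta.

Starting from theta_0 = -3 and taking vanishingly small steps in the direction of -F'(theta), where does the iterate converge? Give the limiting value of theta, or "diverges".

F'(theta) = 12(theta - 4)(theta - 3)(theta + 2), so F'(-3) = -504.
Gradient descent moves in the -F' direction, i.e. theta is increasing.
The nearest critical point in that direction is theta = -2, where F'' = 360 > 0 (a local minimum). The iterate converges there.

-2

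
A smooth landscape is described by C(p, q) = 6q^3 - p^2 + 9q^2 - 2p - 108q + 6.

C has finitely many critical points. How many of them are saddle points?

C separates as a function of p plus a function of q, so ∇C=0 decouples.
∂C/∂p = -2(p + 1) = 0 at p ∈ {-1}; ∂C/∂q = 18(q - 2)(q + 3) = 0 at q ∈ {-3, 2}.
The Hessian is diagonal: diag(C_pp, C_qq). Second derivatives: C_pp(-1)=-2; C_qq(-3)=-90, C_qq(2)=90.
Saddle points occur where the two diagonal entries have opposite signs: (-1, 2). Count: 1.

1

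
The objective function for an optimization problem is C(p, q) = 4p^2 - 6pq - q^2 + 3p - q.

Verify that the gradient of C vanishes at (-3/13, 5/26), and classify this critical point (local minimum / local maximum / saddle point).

saddle point

∇C = (8p - 6q + 3, -6p - 2q - 1); substituting (-3/13, 5/26) gives ∇C = (0, 0), so (-3/13, 5/26) is indeed a critical point.
The Hessian of C is constant: H = [[8, -6], [-6, -2]].
det(H) = 8·(-2) − (-6)² = -52.
Since det(H) < 0, H is indefinite and the critical point is a saddle point.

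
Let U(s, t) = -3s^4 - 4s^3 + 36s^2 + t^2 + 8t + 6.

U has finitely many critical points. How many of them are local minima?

1

U separates as a function of s plus a function of t, so ∇U=0 decouples.
∂U/∂s = -12s(s - 2)(s + 3) = 0 at s ∈ {-3, 0, 2}; ∂U/∂t = 2(t + 4) = 0 at t ∈ {-4}.
The Hessian is diagonal: diag(U_ss, U_tt). Second derivatives: U_ss(-3)=-180, U_ss(0)=72, U_ss(2)=-120; U_tt(-4)=2.
Local minima occur where both diagonal entries positive: (0, -4). Count: 1.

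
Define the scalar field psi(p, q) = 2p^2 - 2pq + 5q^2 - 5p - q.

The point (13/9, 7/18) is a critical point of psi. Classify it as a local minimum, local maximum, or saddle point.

The Hessian of psi is constant: H = [[4, -2], [-2, 10]].
det(H) = 4·10 − (-2)² = 36.
det(H) > 0 and tr(H) = 14 > 0, so H is positive definite and the point is a local minimum.

local minimum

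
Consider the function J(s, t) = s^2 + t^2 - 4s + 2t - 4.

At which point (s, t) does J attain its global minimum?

(2, -1)

J(s,t) separates as P(s) + Q(t) − 4, so its minimum is min P + min Q − 4.
P'(s) = 2s - 4 vanishes at s ∈ {2}; Q'(t) = 2(t + 1) vanishes at t ∈ {-1}.
Local minima of P (where P''>0): P(2)=-4. Local minima of Q: Q(-1)=-1.
So the global minimum of J is P(2) + Q(-1) − 4 = -4 − 1 − 4 = -9, attained at (2, -1).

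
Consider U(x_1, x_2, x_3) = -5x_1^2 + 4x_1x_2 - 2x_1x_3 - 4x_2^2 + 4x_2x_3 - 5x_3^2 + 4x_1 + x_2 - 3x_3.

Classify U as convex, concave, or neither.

U is quadratic, so its Hessian is the constant matrix H = [[-10, 4, -2], [4, -8, 4], [-2, 4, -10]].
Leading principal minors: -10, 64, -512.
Signs alternate −, +, − ⇒ H ≺ 0 ⇒ concave.

concave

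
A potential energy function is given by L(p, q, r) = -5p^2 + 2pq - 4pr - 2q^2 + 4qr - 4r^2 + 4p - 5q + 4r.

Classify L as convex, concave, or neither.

L is quadratic, so its Hessian is the constant matrix H = [[-10, 2, -4], [2, -4, 4], [-4, 4, -8]].
Leading principal minors: -10, 36, -128.
Signs alternate −, +, − ⇒ H ≺ 0 ⇒ concave.

concave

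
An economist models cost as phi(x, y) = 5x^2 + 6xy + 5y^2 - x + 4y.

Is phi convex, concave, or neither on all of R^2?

phi is quadratic, so its Hessian is the constant matrix H = [[10, 6], [6, 10]].
det(H) = 64, tr(H) = 20.
det(H) > 0 and tr(H) > 0, so H is positive definite everywhere: convex.

convex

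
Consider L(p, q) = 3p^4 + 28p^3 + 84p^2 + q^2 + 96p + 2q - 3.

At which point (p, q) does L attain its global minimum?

(-4, -1)

L(p,q) separates as A(p) + B(q) − 3, so its minimum is min A + min B − 3.
A'(p) = 12(p + 1)(p + 2)(p + 4) vanishes at p ∈ {-4, -2, -1}; B'(q) = 2q + 2 vanishes at q ∈ {-1}.
Local minima of A (where A''>0): A(-4)=-64, A(-1)=-37. Local minima of B: B(-1)=-1.
So the global minimum of L is A(-4) + B(-1) − 3 = -64 − 1 − 3 = -68, attained at (-4, -1).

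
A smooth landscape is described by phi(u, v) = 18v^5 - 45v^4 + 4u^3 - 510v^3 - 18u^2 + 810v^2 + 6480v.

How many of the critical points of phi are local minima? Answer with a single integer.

phi separates as a function of u plus a function of v, so ∇phi=0 decouples.
∂phi/∂u = 12u(u - 3) = 0 at u ∈ {0, 3}; ∂phi/∂v = 90(v - 4)(v - 3)(v + 2)(v + 3) = 0 at v ∈ {-3, -2, 3, 4}.
The Hessian is diagonal: diag(phi_uu, phi_vv). Second derivatives: phi_uu(0)=-36, phi_uu(3)=36; phi_vv(-3)=-3780, phi_vv(-2)=2700, phi_vv(3)=-2700, phi_vv(4)=3780.
Local minima occur where both diagonal entries positive: (3, -2), (3, 4). Count: 2.

2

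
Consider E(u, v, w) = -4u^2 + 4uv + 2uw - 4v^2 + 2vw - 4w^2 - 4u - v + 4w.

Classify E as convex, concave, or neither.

concave

E is quadratic, so its Hessian is the constant matrix H = [[-8, 4, 2], [4, -8, 2], [2, 2, -8]].
Leading principal minors: -8, 48, -288.
Signs alternate −, +, − ⇒ H ≺ 0 ⇒ concave.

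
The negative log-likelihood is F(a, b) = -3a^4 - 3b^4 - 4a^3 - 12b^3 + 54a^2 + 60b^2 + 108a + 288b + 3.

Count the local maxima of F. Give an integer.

4

F separates as a function of a plus a function of b, so ∇F=0 decouples.
∂F/∂a = -12(a - 3)(a + 1)(a + 3) = 0 at a ∈ {-3, -1, 3}; ∂F/∂b = -12(b - 3)(b + 2)(b + 4) = 0 at b ∈ {-4, -2, 3}.
The Hessian is diagonal: diag(F_aa, F_bb). Second derivatives: F_aa(-3)=-144, F_aa(-1)=96, F_aa(3)=-288; F_bb(-4)=-168, F_bb(-2)=120, F_bb(3)=-420.
Local maxima occur where both diagonal entries negative: (-3, -4), (-3, 3), (3, -4), (3, 3). Count: 4.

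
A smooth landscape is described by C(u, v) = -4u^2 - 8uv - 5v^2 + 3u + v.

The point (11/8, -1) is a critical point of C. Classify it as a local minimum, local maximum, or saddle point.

local maximum

The Hessian of C is constant: H = [[-8, -8], [-8, -10]].
det(H) = (-8)·(-10) − (-8)² = 16.
det(H) > 0 and tr(H) = -18 < 0, so H is negative definite and the point is a local maximum.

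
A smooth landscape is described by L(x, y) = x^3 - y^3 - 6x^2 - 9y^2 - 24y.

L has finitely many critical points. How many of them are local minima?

1

L separates as a function of x plus a function of y, so ∇L=0 decouples.
∂L/∂x = 3x(x - 4) = 0 at x ∈ {0, 4}; ∂L/∂y = -3(y + 2)(y + 4) = 0 at y ∈ {-4, -2}.
The Hessian is diagonal: diag(L_xx, L_yy). Second derivatives: L_xx(0)=-12, L_xx(4)=12; L_yy(-4)=6, L_yy(-2)=-6.
Local minima occur where both diagonal entries positive: (4, -4). Count: 1.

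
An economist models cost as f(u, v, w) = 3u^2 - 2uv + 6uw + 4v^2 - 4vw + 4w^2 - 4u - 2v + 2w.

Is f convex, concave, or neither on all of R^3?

f is quadratic, so its Hessian is the constant matrix H = [[6, -2, 6], [-2, 8, -4], [6, -4, 8]].
Leading principal minors: 6, 44, 64.
All positive ⇒ H ≻ 0 ⇒ convex.

convex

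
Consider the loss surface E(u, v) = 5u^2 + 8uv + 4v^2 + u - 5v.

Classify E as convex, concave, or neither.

E is quadratic, so its Hessian is the constant matrix H = [[10, 8], [8, 8]].
det(H) = 16, tr(H) = 18.
det(H) > 0 and tr(H) > 0, so H is positive definite everywhere: convex.

convex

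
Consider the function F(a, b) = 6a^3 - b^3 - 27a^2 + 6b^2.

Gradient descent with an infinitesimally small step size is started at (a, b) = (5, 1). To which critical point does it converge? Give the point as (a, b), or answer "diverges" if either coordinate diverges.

(3, 0)

F is separable, so gradient descent decouples: a follows -∂F/∂a, b follows -∂F/∂b.
∂F/∂a = 18a(a - 3); at a=5 this is 180, so a decreases.
∂F/∂b = -3b(b - 4); at b=1 this is 9, so b decreases.
a converges to its nearest critical value 3 (a local min of the a-part); b converges to 0. The iterate converges to (3, 0).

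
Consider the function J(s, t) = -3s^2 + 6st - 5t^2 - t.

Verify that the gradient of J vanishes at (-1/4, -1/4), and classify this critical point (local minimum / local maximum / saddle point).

local maximum

∇J = (-6s + 6t, 6s - 10t - 1); substituting (-1/4, -1/4) gives ∇J = (0, 0), so (-1/4, -1/4) is indeed a critical point.
The Hessian of J is constant: H = [[-6, 6], [6, -10]].
det(H) = (-6)·(-10) − 6² = 24.
det(H) > 0 and tr(H) = -16 < 0, so H is negative definite and the point is a local maximum.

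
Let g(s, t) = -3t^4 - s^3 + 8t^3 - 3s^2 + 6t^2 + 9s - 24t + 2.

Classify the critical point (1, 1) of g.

The mixed partial ∂²g/∂s∂t is 0, so the Hessian at any point is diag(g_ss, g_tt) = diag(-6(s + 1), 12(-3t^2 + 4t + 1)).
At (1, 1): H = diag(-12, 24).
The eigenvalues have opposite signs, so H is indefinite: a saddle point.

saddle point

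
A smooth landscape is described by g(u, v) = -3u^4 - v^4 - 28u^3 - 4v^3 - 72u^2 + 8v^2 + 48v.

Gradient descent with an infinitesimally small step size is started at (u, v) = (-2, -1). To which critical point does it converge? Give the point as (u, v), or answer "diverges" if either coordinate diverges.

(-3, -2)

g is separable, so gradient descent decouples: u follows -∂g/∂u, v follows -∂g/∂v.
∂g/∂u = -12u(u + 3)(u + 4); at u=-2 this is 48, so u decreases.
∂g/∂v = -4(v - 2)(v + 2)(v + 3); at v=-1 this is 24, so v decreases.
u converges to its nearest critical value -3 (a local min of the u-part); v converges to -2. The iterate converges to (-3, -2).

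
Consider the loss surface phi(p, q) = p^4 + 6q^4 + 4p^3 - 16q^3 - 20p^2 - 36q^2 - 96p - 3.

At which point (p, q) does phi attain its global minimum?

phi(p,q) separates as A(p) + B(q) − 3, so its minimum is min A + min B − 3.
A'(p) = 4(p - 3)(p + 2)(p + 4) vanishes at p ∈ {-4, -2, 3}; B'(q) = 24q(q - 3)(q + 1) vanishes at q ∈ {-1, 0, 3}.
Local minima of A (where A''>0): A(-4)=64, A(3)=-279. Local minima of B: B(-1)=-14, B(3)=-270.
So the global minimum of phi is A(3) + B(3) − 3 = -279 − 270 − 3 = -552, attained at (3, 3).

(3, 3)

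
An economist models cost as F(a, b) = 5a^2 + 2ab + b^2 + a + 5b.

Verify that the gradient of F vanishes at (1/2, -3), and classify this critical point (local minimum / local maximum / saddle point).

∇F = (10a + 2b + 1, 2a + 2b + 5); substituting (1/2, -3) gives ∇F = (0, 0), so (1/2, -3) is indeed a critical point.
The Hessian of F is constant: H = [[10, 2], [2, 2]].
det(H) = 10·2 − 2² = 16.
det(H) > 0 and tr(H) = 12 > 0, so H is positive definite and the point is a local minimum.

local minimum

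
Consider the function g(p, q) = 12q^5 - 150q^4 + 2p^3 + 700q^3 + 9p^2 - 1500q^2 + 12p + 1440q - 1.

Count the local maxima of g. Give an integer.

2

g separates as a function of p plus a function of q, so ∇g=0 decouples.
∂g/∂p = 6(p + 1)(p + 2) = 0 at p ∈ {-2, -1}; ∂g/∂q = 60(q - 4)(q - 3)(q - 2)(q - 1) = 0 at q ∈ {1, 2, 3, 4}.
The Hessian is diagonal: diag(g_pp, g_qq). Second derivatives: g_pp(-2)=-6, g_pp(-1)=6; g_qq(1)=-360, g_qq(2)=120, g_qq(3)=-120, g_qq(4)=360.
Local maxima occur where both diagonal entries negative: (-2, 1), (-2, 3). Count: 2.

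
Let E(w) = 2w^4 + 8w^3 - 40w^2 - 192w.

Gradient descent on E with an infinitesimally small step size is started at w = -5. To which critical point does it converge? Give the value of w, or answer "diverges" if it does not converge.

-4

E'(w) = 8(w - 3)(w + 2)(w + 4), so E'(-5) = -192.
Gradient descent moves in the -E' direction, i.e. w is increasing.
The nearest critical point in that direction is w = -4, where E'' = 112 > 0 (a local minimum). The iterate converges there.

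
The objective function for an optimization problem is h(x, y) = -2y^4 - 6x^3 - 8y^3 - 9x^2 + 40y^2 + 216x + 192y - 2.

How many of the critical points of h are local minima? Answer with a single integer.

h separates as a function of x plus a function of y, so ∇h=0 decouples.
∂h/∂x = -18(x - 3)(x + 4) = 0 at x ∈ {-4, 3}; ∂h/∂y = -8(y - 3)(y + 2)(y + 4) = 0 at y ∈ {-4, -2, 3}.
The Hessian is diagonal: diag(h_xx, h_yy). Second derivatives: h_xx(-4)=126, h_xx(3)=-126; h_yy(-4)=-112, h_yy(-2)=80, h_yy(3)=-280.
Local minima occur where both diagonal entries positive: (-4, -2). Count: 1.

1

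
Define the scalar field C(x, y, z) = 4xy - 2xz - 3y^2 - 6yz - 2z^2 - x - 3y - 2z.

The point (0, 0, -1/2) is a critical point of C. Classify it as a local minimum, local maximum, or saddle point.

saddle point

The Hessian is constant: H = [[0, 4, -2], [4, -6, -6], [-2, -6, -4]].
Leading principal minors: Δ₁ = 0, Δ₂ = -16, Δ₃ = 184.
The minors fit neither the all-positive nor the alternating-sign pattern, so H is indefinite: a saddle point.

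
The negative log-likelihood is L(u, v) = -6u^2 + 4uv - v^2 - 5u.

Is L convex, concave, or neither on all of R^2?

concave

L is quadratic, so its Hessian is the constant matrix H = [[-12, 4], [4, -2]].
det(H) = 8, tr(H) = -14.
det(H) > 0 and tr(H) < 0, so H is negative definite everywhere: concave.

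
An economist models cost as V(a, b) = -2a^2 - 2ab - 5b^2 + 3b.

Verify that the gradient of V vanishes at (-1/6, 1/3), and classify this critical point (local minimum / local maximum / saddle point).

local maximum

∇V = (-4a - 2b, -2a - 10b + 3); substituting (-1/6, 1/3) gives ∇V = (0, 0), so (-1/6, 1/3) is indeed a critical point.
The Hessian of V is constant: H = [[-4, -2], [-2, -10]].
det(H) = (-4)·(-10) − (-2)² = 36.
det(H) > 0 and tr(H) = -14 < 0, so H is negative definite and the point is a local maximum.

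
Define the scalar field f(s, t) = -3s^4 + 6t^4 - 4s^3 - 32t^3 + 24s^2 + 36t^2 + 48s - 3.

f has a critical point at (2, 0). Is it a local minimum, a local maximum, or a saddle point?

The mixed partial ∂²f/∂s∂t is 0, so the Hessian at any point is diag(f_ss, f_tt) = diag(12(-3s^2 - 2s + 4), 24(3t^2 - 8t + 3)).
At (2, 0): H = diag(-144, 72).
The eigenvalues have opposite signs, so H is indefinite: a saddle point.

saddle point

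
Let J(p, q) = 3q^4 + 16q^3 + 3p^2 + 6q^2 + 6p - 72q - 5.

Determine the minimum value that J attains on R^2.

J(p,q) separates as A(p) + B(q) − 5, so its minimum is min A + min B − 5.
A'(p) = 6p + 6 vanishes at p ∈ {-1}; B'(q) = 12(q - 1)(q + 2)(q + 3) vanishes at q ∈ {-3, -2, 1}.
Local minima of A (where A''>0): A(-1)=-3. Local minima of B: B(-3)=81, B(1)=-47.
So the global minimum of J is A(-1) + B(1) − 5 = -3 − 47 − 5 = -55, attained at (-1, 1).

-55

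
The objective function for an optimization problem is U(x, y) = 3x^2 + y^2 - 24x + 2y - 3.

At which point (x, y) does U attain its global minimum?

(4, -1)

U(x,y) separates as P(x) + Q(y) − 3, so its minimum is min P + min Q − 3.
P'(x) = 6x - 24 vanishes at x ∈ {4}; Q'(y) = 2y + 2 vanishes at y ∈ {-1}.
Local minima of P (where P''>0): P(4)=-48. Local minima of Q: Q(-1)=-1.
So the global minimum of U is P(4) + Q(-1) − 3 = -48 − 1 − 3 = -52, attained at (4, -1).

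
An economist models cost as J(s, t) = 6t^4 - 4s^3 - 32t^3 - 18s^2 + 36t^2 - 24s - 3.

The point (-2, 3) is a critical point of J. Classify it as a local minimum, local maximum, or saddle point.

local minimum

The mixed partial ∂²J/∂s∂t is 0, so the Hessian at any point is diag(J_ss, J_tt) = diag(-12(2s + 3), 24(3t^2 - 8t + 3)).
At (-2, 3): H = diag(12, 144).
Both eigenvalues are positive, so H is positive definite: a local minimum.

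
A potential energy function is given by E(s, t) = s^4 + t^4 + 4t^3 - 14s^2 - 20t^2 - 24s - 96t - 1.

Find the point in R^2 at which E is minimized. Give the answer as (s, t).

(3, 3)

E(s,t) separates as P(s) + Q(t) − 1, so its minimum is min P + min Q − 1.
P'(s) = 4(s - 3)(s + 1)(s + 2) vanishes at s ∈ {-2, -1, 3}; Q'(t) = 4(t - 3)(t + 2)(t + 4) vanishes at t ∈ {-4, -2, 3}.
Local minima of P (where P''>0): P(-2)=8, P(3)=-117. Local minima of Q: Q(-4)=64, Q(3)=-279.
So the global minimum of E is P(3) + Q(3) − 1 = -117 − 279 − 1 = -397, attained at (3, 3).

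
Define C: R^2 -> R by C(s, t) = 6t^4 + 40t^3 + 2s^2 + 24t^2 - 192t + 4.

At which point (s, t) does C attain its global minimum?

C(s,t) separates as P(s) + Q(t) + 4, so its minimum is min P + min Q + 4.
P'(s) = 4s vanishes at s ∈ {0}; Q'(t) = 24(t - 1)(t + 2)(t + 4) vanishes at t ∈ {-4, -2, 1}.
Local minima of P (where P''>0): P(0)=0. Local minima of Q: Q(-4)=128, Q(1)=-122.
So the global minimum of C is P(0) + Q(1) + 4 = 0 − 122 + 4 = -118, attained at (0, 1).

(0, 1)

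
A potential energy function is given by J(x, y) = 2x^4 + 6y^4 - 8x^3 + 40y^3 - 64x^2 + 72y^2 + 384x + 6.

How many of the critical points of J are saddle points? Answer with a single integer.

J separates as a function of x plus a function of y, so ∇J=0 decouples.
∂J/∂x = 8(x - 4)(x - 3)(x + 4) = 0 at x ∈ {-4, 3, 4}; ∂J/∂y = 24y(y + 2)(y + 3) = 0 at y ∈ {-3, -2, 0}.
The Hessian is diagonal: diag(J_xx, J_yy). Second derivatives: J_xx(-4)=448, J_xx(3)=-56, J_xx(4)=64; J_yy(-3)=72, J_yy(-2)=-48, J_yy(0)=144.
Saddle points occur where the two diagonal entries have opposite signs: (-4, -2), (3, -3), (3, 0), (4, -2). Count: 4.

4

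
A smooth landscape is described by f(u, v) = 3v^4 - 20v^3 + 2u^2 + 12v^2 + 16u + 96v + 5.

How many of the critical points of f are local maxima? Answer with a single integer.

f separates as a function of u plus a function of v, so ∇f=0 decouples.
∂f/∂u = 4(u + 4) = 0 at u ∈ {-4}; ∂f/∂v = 12(v - 4)(v - 2)(v + 1) = 0 at v ∈ {-1, 2, 4}.
The Hessian is diagonal: diag(f_uu, f_vv). Second derivatives: f_uu(-4)=4; f_vv(-1)=180, f_vv(2)=-72, f_vv(4)=120.
Local maxima occur where both diagonal entries negative: none. Count: 0.

0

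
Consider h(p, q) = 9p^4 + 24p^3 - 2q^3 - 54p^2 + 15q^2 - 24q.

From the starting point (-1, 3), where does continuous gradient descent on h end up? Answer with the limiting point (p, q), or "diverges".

h is separable, so gradient descent decouples: p follows -∂h/∂p, q follows -∂h/∂q.
∂h/∂p = 36p(p - 1)(p + 3); at p=-1 this is 144, so p decreases.
∂h/∂q = -6(q - 4)(q - 1); at q=3 this is 12, so q decreases.
p converges to its nearest critical value -3 (a local min of the p-part); q converges to 1. The iterate converges to (-3, 1).

(-3, 1)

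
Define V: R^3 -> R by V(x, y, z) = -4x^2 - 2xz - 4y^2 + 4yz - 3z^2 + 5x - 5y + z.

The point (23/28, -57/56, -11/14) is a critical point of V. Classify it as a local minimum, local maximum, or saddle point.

local maximum

The Hessian is constant: H = [[-8, 0, -2], [0, -8, 4], [-2, 4, -6]].
Leading principal minors: Δ₁ = -8, Δ₂ = 64, Δ₃ = -224.
The minors alternate sign starting negative (−, +, −), so H is negative definite: a local maximum.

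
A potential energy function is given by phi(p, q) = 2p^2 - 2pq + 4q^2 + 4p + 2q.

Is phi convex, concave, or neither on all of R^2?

phi is quadratic, so its Hessian is the constant matrix H = [[4, -2], [-2, 8]].
det(H) = 28, tr(H) = 12.
det(H) > 0 and tr(H) > 0, so H is positive definite everywhere: convex.

convex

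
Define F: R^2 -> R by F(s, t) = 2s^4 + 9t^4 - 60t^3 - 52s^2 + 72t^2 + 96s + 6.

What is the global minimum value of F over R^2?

-1082

F(s,t) separates as P(s) + Q(t) + 6, so its minimum is min P + min Q + 6.
P'(s) = 8(s - 3)(s - 1)(s + 4) vanishes at s ∈ {-4, 1, 3}; Q'(t) = 36t(t - 4)(t - 1) vanishes at t ∈ {0, 1, 4}.
Local minima of P (where P''>0): P(-4)=-704, P(3)=-18. Local minima of Q: Q(0)=0, Q(4)=-384.
So the global minimum of F is P(-4) + Q(4) + 6 = -704 − 384 + 6 = -1082, attained at (-4, 4).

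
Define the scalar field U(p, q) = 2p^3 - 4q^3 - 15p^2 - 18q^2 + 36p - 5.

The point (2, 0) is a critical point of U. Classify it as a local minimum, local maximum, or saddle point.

local maximum

The mixed partial ∂²U/∂p∂q is 0, so the Hessian at any point is diag(U_pp, U_qq) = diag(6(2p - 5), -12(2q + 3)).
At (2, 0): H = diag(-6, -36).
Both eigenvalues are negative, so H is negative definite: a local maximum.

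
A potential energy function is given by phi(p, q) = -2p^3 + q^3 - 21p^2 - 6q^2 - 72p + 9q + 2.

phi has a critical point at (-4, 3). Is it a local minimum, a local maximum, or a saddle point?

The mixed partial ∂²phi/∂p∂q is 0, so the Hessian at any point is diag(phi_pp, phi_qq) = diag(-6(2p + 7), 6(q - 2)).
At (-4, 3): H = diag(6, 6).
Both eigenvalues are positive, so H is positive definite: a local minimum.

local minimum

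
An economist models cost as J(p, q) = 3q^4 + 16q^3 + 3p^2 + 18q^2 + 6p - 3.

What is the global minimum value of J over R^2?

J(p,q) separates as A(p) + B(q) − 3, so its minimum is min A + min B − 3.
A'(p) = 6p + 6 vanishes at p ∈ {-1}; B'(q) = 12q(q + 1)(q + 3) vanishes at q ∈ {-3, -1, 0}.
Local minima of A (where A''>0): A(-1)=-3. Local minima of B: B(-3)=-27, B(0)=0.
So the global minimum of J is A(-1) + B(-3) − 3 = -3 − 27 − 3 = -33, attained at (-1, -3).

-33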